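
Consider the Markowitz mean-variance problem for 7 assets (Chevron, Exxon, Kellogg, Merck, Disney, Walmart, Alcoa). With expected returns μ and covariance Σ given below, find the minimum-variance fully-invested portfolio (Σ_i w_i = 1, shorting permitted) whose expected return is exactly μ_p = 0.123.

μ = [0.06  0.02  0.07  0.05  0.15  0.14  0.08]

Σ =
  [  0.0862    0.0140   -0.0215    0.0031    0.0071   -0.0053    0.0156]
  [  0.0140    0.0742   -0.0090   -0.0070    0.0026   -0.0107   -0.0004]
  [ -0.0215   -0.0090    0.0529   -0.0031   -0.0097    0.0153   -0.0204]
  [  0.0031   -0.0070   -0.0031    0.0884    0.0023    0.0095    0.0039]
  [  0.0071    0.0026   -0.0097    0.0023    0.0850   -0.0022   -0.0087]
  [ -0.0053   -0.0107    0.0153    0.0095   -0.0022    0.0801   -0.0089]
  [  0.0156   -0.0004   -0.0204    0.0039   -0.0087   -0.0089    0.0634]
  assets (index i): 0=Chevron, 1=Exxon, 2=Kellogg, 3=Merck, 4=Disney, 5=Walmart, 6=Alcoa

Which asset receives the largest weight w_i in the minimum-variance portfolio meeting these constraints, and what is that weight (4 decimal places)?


x=Σ⁻¹μ = [0.7004  0.6629  2.6218  0.3373  2.2716  1.6781  2.4638]
y=Σ⁻¹𝟙 = [11.9546  18.0055  38.6181  10.8064  17.5350  10.6832  28.6121]
a=μᵀx=1.028444  b=𝟙ᵀx=10.735849  c=𝟙ᵀy=136.214985  D=ac−b²=24.831059
λ₁=(c·0.123−b)/D = (136.214985·0.123−10.735849)/24.831059 = 0.242382
λ₂=(a−b·0.123)/D = (1.028444−10.735849·0.123)/24.831059 = -0.011762
w* = 0.242382·x + -0.011762·y:
  w_0 = 0.242382·0.7004 + -0.011762·11.9546 = 0.0291  (Chevron)
  w_1 = 0.242382·0.6629 + -0.011762·18.0055 = -0.0511  (Exxon)
  w_2 = 0.242382·2.6218 + -0.011762·38.6181 = 0.1812  (Kellogg)
  w_3 = 0.242382·0.3373 + -0.011762·10.8064 = -0.0453  (Merck)
  w_4 = 0.242382·2.2716 + -0.011762·17.5350 = 0.3443  (Disney)
  w_5 = 0.242382·1.6781 + -0.011762·10.6832 = 0.2811  (Walmart)
  w_6 = 0.242382·2.4638 + -0.011762·28.6121 = 0.2606  (Alcoa)
Σw_i=1.0000  μᵀw=0.1230
σ²=wᵀΣw=λ₁·μ_p+λ₂ = 0.242382·0.123 + -0.011762 = 0.018051 ≈ 0.0181

Disney (0.3443)


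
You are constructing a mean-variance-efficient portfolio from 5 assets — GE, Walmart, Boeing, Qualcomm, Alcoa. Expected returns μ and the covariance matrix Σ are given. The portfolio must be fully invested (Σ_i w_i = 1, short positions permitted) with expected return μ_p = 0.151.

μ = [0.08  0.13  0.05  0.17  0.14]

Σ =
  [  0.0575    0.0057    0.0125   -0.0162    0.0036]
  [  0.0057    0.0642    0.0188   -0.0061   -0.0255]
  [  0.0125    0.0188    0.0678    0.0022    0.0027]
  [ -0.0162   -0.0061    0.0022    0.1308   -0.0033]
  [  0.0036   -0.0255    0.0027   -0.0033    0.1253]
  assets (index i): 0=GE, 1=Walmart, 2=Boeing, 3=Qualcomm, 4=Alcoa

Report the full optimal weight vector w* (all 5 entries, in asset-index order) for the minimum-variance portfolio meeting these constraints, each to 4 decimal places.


0.1704  0.4751  -0.1967  0.2757  0.2754

x=Σ⁻¹μ = [1.5758  2.8604  -0.4687  1.6792  1.7085]
y=Σ⁻¹𝟙 = [16.6461  17.8672  5.9282  10.7254  11.2935]
a=μᵀx=0.999147  b=𝟙ᵀx=7.355247  c=𝟙ᵀy=62.460421  D=ac−b²=8.307512
λ₁=(c·0.151−b)/D = (62.460421·0.151−7.355247)/8.307512 = 0.249928
λ₂=(a−b·0.151)/D = (0.999147−7.355247·0.151)/8.307512 = -0.013421
w* = 0.249928·x + -0.013421·y:
  w_0 = 0.249928·1.5758 + -0.013421·16.6461 = 0.1704  (GE)
  w_1 = 0.249928·2.8604 + -0.013421·17.8672 = 0.4751  (Walmart)
  w_2 = 0.249928·-0.4687 + -0.013421·5.9282 = -0.1967  (Boeing)
  w_3 = 0.249928·1.6792 + -0.013421·10.7254 = 0.2757  (Qualcomm)
  w_4 = 0.249928·1.7085 + -0.013421·11.2935 = 0.2754  (Alcoa)
Σw_i=1.0000  μᵀw=0.1510
σ²=wᵀΣw=λ₁·μ_p+λ₂ = 0.249928·0.151 + -0.013421 = 0.024318 ≈ 0.0243


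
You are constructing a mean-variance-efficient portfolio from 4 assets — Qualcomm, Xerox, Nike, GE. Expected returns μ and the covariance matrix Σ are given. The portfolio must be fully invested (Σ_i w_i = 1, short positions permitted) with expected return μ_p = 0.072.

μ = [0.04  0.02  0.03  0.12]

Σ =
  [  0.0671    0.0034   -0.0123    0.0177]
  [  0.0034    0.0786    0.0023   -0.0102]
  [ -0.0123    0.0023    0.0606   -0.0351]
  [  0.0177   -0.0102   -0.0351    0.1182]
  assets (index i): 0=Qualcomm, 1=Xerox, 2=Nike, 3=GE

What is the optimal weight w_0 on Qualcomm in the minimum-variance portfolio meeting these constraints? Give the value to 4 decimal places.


0.0902

u=Σ⁻¹μ = [0.4639  0.3741  1.3786  1.3874]
v=Σ⁻¹𝟙 = [15.2579  13.2740  28.1824  15.6898]
a=μᵀu=0.233888  b=𝟙ᵀu=3.604042  c=𝟙ᵀv=72.404083  D=ac−b²=3.945334
λ₁=(c·0.072−b)/D = (72.404083·0.072−3.604042)/3.945334 = 0.407837
λ₂=(a−b·0.072)/D = (0.233888−3.604042·0.072)/3.945334 = -0.006489
w* = 0.407837·u + -0.006489·v:
  w_0 = 0.407837·0.4639 + -0.006489·15.2579 = 0.0902  (Qualcomm)
  w_1 = 0.407837·0.3741 + -0.006489·13.2740 = 0.0664  (Xerox)
  w_2 = 0.407837·1.3786 + -0.006489·28.1824 = 0.3794  (Nike)
  w_3 = 0.407837·1.3874 + -0.006489·15.6898 = 0.4640  (GE)
Σw_i=1.0000  μᵀw=0.0720
σ²=wᵀΣw=λ₁·μ_p+λ₂ = 0.407837·0.072 + -0.006489 = 0.022875 ≈ 0.0229


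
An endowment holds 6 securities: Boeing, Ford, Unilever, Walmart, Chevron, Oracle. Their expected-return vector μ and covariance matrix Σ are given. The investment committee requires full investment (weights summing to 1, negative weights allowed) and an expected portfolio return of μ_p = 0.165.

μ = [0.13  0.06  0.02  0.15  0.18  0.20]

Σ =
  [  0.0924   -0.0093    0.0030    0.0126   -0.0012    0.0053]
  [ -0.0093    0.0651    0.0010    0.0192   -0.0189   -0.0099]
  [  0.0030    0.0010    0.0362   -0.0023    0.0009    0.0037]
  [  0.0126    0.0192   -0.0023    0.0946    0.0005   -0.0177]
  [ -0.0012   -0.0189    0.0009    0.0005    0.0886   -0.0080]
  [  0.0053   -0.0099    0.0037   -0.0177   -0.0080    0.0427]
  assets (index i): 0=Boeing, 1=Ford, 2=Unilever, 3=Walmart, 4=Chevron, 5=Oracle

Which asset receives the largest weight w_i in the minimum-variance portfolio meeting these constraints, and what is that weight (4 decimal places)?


Oracle (0.4400)

g=Σ⁻¹μ = [1.0114  2.3376  -0.2105  2.1923  3.1309  6.6138]
h=Σ⁻¹𝟙 = [9.2119  23.7527  22.9612  11.3619  19.2610  34.1116]
a=μᵀg=2.482698  b=𝟙ᵀg=15.075519  c=𝟙ᵀh=120.660300  D=ac−b²=72.291783
λ₁=(c·0.165−b)/D = (120.660300·0.165−15.075519)/72.291783 = 0.066860
λ₂=(a−b·0.165)/D = (2.482698−15.075519·0.165)/72.291783 = -0.000066
w* = 0.066860·g + -0.000066·h:
  w_0 = 0.066860·1.0114 + -0.000066·9.2119 = 0.0670  (Boeing)
  w_1 = 0.066860·2.3376 + -0.000066·23.7527 = 0.1547  (Ford)
  w_2 = 0.066860·-0.2105 + -0.000066·22.9612 = -0.0156  (Unilever)
  w_3 = 0.066860·2.1923 + -0.000066·11.3619 = 0.1458  (Walmart)
  w_4 = 0.066860·3.1309 + -0.000066·19.2610 = 0.2081  (Chevron)
  w_5 = 0.066860·6.6138 + -0.000066·34.1116 = 0.4400  (Oracle)
Σw_i=1.0000  μᵀw=0.1650
σ²=wᵀΣw=λ₁·μ_p+λ₂ = 0.066860·0.165 + -0.000066 = 0.010966 ≈ 0.0110


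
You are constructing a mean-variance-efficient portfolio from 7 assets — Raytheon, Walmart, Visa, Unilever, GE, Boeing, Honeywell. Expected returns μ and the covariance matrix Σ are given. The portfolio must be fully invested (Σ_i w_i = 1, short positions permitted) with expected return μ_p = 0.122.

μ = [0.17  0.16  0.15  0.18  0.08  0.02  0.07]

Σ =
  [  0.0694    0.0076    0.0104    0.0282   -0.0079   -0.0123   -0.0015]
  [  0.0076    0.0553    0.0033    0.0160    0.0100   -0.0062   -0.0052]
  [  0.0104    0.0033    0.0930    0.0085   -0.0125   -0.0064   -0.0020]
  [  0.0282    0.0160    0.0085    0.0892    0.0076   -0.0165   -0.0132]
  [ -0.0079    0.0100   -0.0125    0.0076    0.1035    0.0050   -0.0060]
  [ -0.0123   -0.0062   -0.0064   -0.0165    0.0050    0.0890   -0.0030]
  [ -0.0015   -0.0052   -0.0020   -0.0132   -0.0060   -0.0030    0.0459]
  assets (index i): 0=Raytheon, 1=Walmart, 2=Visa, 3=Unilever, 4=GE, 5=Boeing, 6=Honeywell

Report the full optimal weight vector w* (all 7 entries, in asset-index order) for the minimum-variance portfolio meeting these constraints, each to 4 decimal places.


0.1486  0.2014  0.1251  0.1201  0.0777  0.0995  0.2277

p=Σ⁻¹μ = [1.7405  2.3616  1.4450  1.3933  0.8445  1.0285  2.4907]
q=Σ⁻¹𝟙 = [11.6981  15.6394  11.1809  10.3255  10.5438  17.0757  29.8915]
a=μᵀp=1.403759  b=𝟙ᵀp=11.304112  c=𝟙ᵀq=106.354745  D=ac−b²=21.513535
λ₁=(c·0.122−b)/D = (106.354745·0.122−11.304112)/21.513535 = 0.077680
λ₂=(a−b·0.122)/D = (1.403759−11.304112·0.122)/21.513535 = 0.001146
w* = 0.077680·p + 0.001146·q:
  w_0 = 0.077680·1.7405 + 0.001146·11.6981 = 0.1486  (Raytheon)
  w_1 = 0.077680·2.3616 + 0.001146·15.6394 = 0.2014  (Walmart)
  w_2 = 0.077680·1.4450 + 0.001146·11.1809 = 0.1251  (Visa)
  w_3 = 0.077680·1.3933 + 0.001146·10.3255 = 0.1201  (Unilever)
  w_4 = 0.077680·0.8445 + 0.001146·10.5438 = 0.0777  (GE)
  w_5 = 0.077680·1.0285 + 0.001146·17.0757 = 0.0995  (Boeing)
  w_6 = 0.077680·2.4907 + 0.001146·29.8915 = 0.2277  (Honeywell)
Σw_i=1.0000  μᵀw=0.1220
σ²=wᵀΣw=λ₁·μ_p+λ₂ = 0.077680·0.122 + 0.001146 = 0.010623 ≈ 0.0106


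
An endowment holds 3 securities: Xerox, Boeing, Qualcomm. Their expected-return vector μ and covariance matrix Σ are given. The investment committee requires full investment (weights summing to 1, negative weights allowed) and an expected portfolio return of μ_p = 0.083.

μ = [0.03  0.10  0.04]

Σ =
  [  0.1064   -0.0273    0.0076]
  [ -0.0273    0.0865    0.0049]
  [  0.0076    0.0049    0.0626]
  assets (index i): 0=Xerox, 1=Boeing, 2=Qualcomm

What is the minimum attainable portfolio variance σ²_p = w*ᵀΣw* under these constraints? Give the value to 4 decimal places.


0.0454

g=Σ⁻¹μ = [0.5861  1.3147  0.4649]
h=Σ⁻¹𝟙 = [12.2059  14.6570  13.3453]
a=μᵀg=0.167649  b=𝟙ᵀg=2.365690  c=𝟙ᵀh=40.208230  D=ac−b²=1.144380
λ₁=(c·0.083−b)/D = (40.208230·0.083−2.365690)/1.144380 = 0.849013
λ₂=(a−b·0.083)/D = (0.167649−2.365690·0.083)/1.144380 = -0.025082
w* = 0.849013·g + -0.025082·h:
  w_0 = 0.849013·0.5861 + -0.025082·12.2059 = 0.1914  (Xerox)
  w_1 = 0.849013·1.3147 + -0.025082·14.6570 = 0.7486  (Boeing)
  w_2 = 0.849013·0.4649 + -0.025082·13.3453 = 0.0600  (Qualcomm)
Σw_i=1.0000  μᵀw=0.0830
σ²=wᵀΣw=λ₁·μ_p+λ₂ = 0.849013·0.083 + -0.025082 = 0.045386 ≈ 0.0454


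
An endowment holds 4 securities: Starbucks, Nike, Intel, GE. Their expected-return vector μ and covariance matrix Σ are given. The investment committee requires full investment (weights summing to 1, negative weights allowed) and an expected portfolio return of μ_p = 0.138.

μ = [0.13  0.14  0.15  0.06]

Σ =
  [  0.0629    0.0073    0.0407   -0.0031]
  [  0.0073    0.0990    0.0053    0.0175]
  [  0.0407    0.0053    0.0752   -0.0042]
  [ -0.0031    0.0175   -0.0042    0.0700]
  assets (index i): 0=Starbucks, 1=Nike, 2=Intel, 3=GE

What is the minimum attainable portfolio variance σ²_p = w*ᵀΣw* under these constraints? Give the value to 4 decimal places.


0.0361

p=Σ⁻¹μ = [1.0853  1.1367  1.3664  0.7030]
q=Σ⁻¹𝟙 = [10.7969  6.4841  7.7574  13.6083]
a=μᵀp=0.547375  b=𝟙ᵀp=4.291474  c=𝟙ᵀq=38.646662  D=ac−b²=2.737481
λ₁=(c·0.138−b)/D = (38.646662·0.138−4.291474)/2.737481 = 0.380556
λ₂=(a−b·0.138)/D = (0.547375−4.291474·0.138)/2.737481 = -0.016383
w* = 0.380556·p + -0.016383·q:
  w_0 = 0.380556·1.0853 + -0.016383·10.7969 = 0.2361  (Starbucks)
  w_1 = 0.380556·1.1367 + -0.016383·6.4841 = 0.3263  (Nike)
  w_2 = 0.380556·1.3664 + -0.016383·7.7574 = 0.3929  (Intel)
  w_3 = 0.380556·0.7030 + -0.016383·13.6083 = 0.0446  (GE)
Σw_i=1.0000  μᵀw=0.1380
σ²=wᵀΣw=λ₁·μ_p+λ₂ = 0.380556·0.138 + -0.016383 = 0.036134 ≈ 0.0361


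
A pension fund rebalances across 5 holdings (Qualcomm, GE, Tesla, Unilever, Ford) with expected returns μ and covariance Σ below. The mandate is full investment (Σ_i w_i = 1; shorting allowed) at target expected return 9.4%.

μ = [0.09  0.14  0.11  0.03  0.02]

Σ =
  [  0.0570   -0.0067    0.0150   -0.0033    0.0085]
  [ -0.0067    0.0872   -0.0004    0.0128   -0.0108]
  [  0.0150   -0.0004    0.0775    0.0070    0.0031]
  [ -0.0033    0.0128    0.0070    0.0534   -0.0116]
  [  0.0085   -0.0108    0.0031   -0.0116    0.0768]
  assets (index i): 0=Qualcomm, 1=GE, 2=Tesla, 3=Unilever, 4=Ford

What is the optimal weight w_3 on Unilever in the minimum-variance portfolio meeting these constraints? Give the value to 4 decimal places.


0.1112

p=Σ⁻¹μ = [1.4494  1.7389  1.1206  0.1579  0.3231]
q=Σ⁻¹𝟙 = [15.7404  11.8107  7.5569  19.2540  15.5427]
a=μᵀp=0.508352  b=𝟙ᵀp=4.789867  c=𝟙ᵀq=69.904740  D=ac−b²=12.593389
λ₁=(c·0.094−b)/D = (69.904740·0.094−4.789867)/12.593389 = 0.141438
λ₂=(a−b·0.094)/D = (0.508352−4.789867·0.094)/12.593389 = 0.004614
w* = 0.141438·p + 0.004614·q:
  w_0 = 0.141438·1.4494 + 0.004614·15.7404 = 0.2776  (Qualcomm)
  w_1 = 0.141438·1.7389 + 0.004614·11.8107 = 0.3004  (GE)
  w_2 = 0.141438·1.1206 + 0.004614·7.5569 = 0.1934  (Tesla)
  w_3 = 0.141438·0.1579 + 0.004614·19.2540 = 0.1112  (Unilever)
  w_4 = 0.141438·0.3231 + 0.004614·15.5427 = 0.1174  (Ford)
Σw_i=1.0000  μᵀw=0.0940
σ²=wᵀΣw=λ₁·μ_p+λ₂ = 0.141438·0.094 + 0.004614 = 0.017909 ≈ 0.0179


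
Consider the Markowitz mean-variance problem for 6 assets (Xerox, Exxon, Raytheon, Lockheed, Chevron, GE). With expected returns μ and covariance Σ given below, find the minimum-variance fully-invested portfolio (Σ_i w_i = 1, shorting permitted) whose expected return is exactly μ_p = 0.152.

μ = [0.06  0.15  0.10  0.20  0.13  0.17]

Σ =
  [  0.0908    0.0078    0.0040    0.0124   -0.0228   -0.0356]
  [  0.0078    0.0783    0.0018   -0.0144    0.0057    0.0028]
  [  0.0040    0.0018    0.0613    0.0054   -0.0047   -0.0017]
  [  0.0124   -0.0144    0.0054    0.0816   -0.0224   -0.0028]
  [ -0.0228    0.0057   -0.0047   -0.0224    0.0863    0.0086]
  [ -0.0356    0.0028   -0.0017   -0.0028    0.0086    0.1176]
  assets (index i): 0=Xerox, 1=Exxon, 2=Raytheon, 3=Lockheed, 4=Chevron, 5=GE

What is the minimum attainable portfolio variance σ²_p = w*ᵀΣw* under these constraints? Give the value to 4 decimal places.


g=Σ⁻¹μ = [1.2484  2.1210  1.4344  3.2726  2.4550  1.6921]
h=Σ⁻¹𝟙 = [16.7639  11.9447  15.2275  16.4764  19.0867  12.5104]
a=μᵀg=1.797840  b=𝟙ᵀg=12.223610  c=𝟙ᵀh=92.009618  D=ac−b²=16.001908
λ₁=(c·0.152−b)/D = (92.009618·0.152−12.223610)/16.001908 = 0.110103
λ₂=(a−b·0.152)/D = (1.797840−12.223610·0.152)/16.001908 = -0.003759
w* = 0.110103·g + -0.003759·h:
  w_0 = 0.110103·1.2484 + -0.003759·16.7639 = 0.0744  (Xerox)
  w_1 = 0.110103·2.1210 + -0.003759·11.9447 = 0.1886  (Exxon)
  w_2 = 0.110103·1.4344 + -0.003759·15.2275 = 0.1007  (Raytheon)
  w_3 = 0.110103·3.2726 + -0.003759·16.4764 = 0.2984  (Lockheed)
  w_4 = 0.110103·2.4550 + -0.003759·19.0867 = 0.1986  (Chevron)
  w_5 = 0.110103·1.6921 + -0.003759·12.5104 = 0.1393  (GE)
Σw_i=1.0000  μᵀw=0.1520
σ²=wᵀΣw=λ₁·μ_p+λ₂ = 0.110103·0.152 + -0.003759 = 0.012977 ≈ 0.0130

0.0130


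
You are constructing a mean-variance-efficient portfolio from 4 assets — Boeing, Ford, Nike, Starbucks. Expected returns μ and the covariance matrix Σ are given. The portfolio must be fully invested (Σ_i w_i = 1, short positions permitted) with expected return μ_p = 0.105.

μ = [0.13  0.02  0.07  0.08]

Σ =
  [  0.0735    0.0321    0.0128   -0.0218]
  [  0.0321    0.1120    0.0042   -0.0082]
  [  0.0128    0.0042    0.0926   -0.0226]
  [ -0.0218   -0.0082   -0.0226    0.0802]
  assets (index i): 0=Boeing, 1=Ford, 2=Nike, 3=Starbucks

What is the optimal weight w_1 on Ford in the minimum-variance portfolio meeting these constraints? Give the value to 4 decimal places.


-0.0595

g=Σ⁻¹μ = [2.3280  -0.3874  0.9020  1.8449]
h=Σ⁻¹𝟙 = [14.9813  5.6591  13.5841  20.9476]
a=μᵀg=0.505620  b=𝟙ᵀg=4.687443  c=𝟙ᵀh=55.172060  D=ac−b²=5.924001
λ₁=(c·0.105−b)/D = (55.172060·0.105−4.687443)/5.924001 = 0.186635
λ₂=(a−b·0.105)/D = (0.505620−4.687443·0.105)/5.924001 = 0.002269
w* = 0.186635·g + 0.002269·h:
  w_0 = 0.186635·2.3280 + 0.002269·14.9813 = 0.4685  (Boeing)
  w_1 = 0.186635·-0.3874 + 0.002269·5.6591 = -0.0595  (Ford)
  w_2 = 0.186635·0.9020 + 0.002269·13.5841 = 0.1992  (Nike)
  w_3 = 0.186635·1.8449 + 0.002269·20.9476 = 0.3918  (Starbucks)
Σw_i=1.0000  μᵀw=0.1050
σ²=wᵀΣw=λ₁·μ_p+λ₂ = 0.186635·0.105 + 0.002269 = 0.021865 ≈ 0.0219


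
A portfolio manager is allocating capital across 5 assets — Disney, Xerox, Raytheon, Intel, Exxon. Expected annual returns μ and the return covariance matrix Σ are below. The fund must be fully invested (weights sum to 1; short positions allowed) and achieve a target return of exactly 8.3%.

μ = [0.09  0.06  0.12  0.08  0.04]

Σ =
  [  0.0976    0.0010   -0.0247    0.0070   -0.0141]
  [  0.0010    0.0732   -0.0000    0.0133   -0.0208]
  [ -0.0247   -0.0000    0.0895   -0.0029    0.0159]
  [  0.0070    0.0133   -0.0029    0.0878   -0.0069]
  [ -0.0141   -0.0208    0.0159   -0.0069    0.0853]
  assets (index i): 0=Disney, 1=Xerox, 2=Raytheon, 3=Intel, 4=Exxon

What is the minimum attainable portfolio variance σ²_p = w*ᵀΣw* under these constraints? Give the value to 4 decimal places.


p=Σ⁻¹μ = [1.3643  0.8473  1.6251  0.7797  0.6612]
q=Σ⁻¹𝟙 = [15.0083  16.4668  12.6678  9.4231  16.6205]
a=μᵀp=0.457460  b=𝟙ᵀp=5.277566  c=𝟙ᵀq=70.186587  D=ac−b²=4.254824
λ₁=(c·0.083−b)/D = (70.186587·0.083−5.277566)/4.254824 = 0.128776
λ₂=(a−b·0.083)/D = (0.457460−5.277566·0.083)/4.254824 = 0.004565
w* = 0.128776·p + 0.004565·q:
  w_0 = 0.128776·1.3643 + 0.004565·15.0083 = 0.2442  (Disney)
  w_1 = 0.128776·0.8473 + 0.004565·16.4668 = 0.1843  (Xerox)
  w_2 = 0.128776·1.6251 + 0.004565·12.6678 = 0.2671  (Raytheon)
  w_3 = 0.128776·0.7797 + 0.004565·9.4231 = 0.1434  (Intel)
  w_4 = 0.128776·0.6612 + 0.004565·16.6205 = 0.1610  (Exxon)
Σw_i=1.0000  μᵀw=0.0830
σ²=wᵀΣw=λ₁·μ_p+λ₂ = 0.128776·0.083 + 0.004565 = 0.015253 ≈ 0.0153

0.0153


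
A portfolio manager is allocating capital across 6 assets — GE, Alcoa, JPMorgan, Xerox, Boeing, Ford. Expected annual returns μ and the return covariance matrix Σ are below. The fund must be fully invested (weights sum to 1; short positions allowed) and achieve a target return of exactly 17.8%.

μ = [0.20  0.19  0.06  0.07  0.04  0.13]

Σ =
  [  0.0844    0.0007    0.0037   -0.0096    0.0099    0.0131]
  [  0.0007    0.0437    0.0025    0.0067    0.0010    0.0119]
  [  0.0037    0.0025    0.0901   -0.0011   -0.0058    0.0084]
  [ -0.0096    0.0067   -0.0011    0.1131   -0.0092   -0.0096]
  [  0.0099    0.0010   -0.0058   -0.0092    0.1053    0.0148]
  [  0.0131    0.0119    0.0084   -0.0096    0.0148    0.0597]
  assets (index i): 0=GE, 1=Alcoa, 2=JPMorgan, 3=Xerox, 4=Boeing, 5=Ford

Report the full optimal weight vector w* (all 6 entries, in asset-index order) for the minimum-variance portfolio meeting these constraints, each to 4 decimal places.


u=Σ⁻¹μ = [2.2412  3.9312  0.3910  0.6659  0.0802  0.9343]
v=Σ⁻¹𝟙 = [10.0057  17.9148  10.0178  10.1946  8.5501  9.0940]
a=μᵀu=1.389920  b=𝟙ᵀu=8.243888  c=𝟙ᵀv=65.777188  D=ac−b²=23.463339
λ₁=(c·0.178−b)/D = (65.777188·0.178−8.243888)/23.463339 = 0.147654
λ₂=(a−b·0.178)/D = (1.389920−8.243888·0.178)/23.463339 = -0.003303
w* = 0.147654·u + -0.003303·v:
  w_0 = 0.147654·2.2412 + -0.003303·10.0057 = 0.2979  (GE)
  w_1 = 0.147654·3.9312 + -0.003303·17.9148 = 0.5213  (Alcoa)
  w_2 = 0.147654·0.3910 + -0.003303·10.0178 = 0.0246  (JPMorgan)
  w_3 = 0.147654·0.6659 + -0.003303·10.1946 = 0.0647  (Xerox)
  w_4 = 0.147654·0.0802 + -0.003303·8.5501 = -0.0164  (Boeing)
  w_5 = 0.147654·0.9343 + -0.003303·9.0940 = 0.1079  (Ford)
Σw_i=1.0000  μᵀw=0.1780
σ²=wᵀΣw=λ₁·μ_p+λ₂ = 0.147654·0.178 + -0.003303 = 0.022980 ≈ 0.0230

0.2979  0.5213  0.0246  0.0647  -0.0164  0.1079


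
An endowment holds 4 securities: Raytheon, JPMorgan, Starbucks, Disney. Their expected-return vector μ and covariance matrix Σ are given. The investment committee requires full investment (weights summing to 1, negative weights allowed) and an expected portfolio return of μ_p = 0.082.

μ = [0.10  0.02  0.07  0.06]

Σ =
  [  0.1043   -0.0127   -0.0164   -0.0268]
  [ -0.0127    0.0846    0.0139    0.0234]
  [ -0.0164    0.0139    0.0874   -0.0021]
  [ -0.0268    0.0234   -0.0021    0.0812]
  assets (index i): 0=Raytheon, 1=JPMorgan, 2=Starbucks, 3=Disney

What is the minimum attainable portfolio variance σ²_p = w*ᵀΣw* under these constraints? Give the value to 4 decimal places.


0.0228

x=Σ⁻¹μ = [1.4508  -0.0805  1.1165  1.2698]
y=Σ⁻¹𝟙 = [16.7970  7.6527  13.7611  16.0097]
a=μᵀx=0.297812  b=𝟙ᵀx=3.756614  c=𝟙ᵀy=54.220482  D=ac−b²=2.035370
λ₁=(c·0.082−b)/D = (54.220482·0.082−3.756614)/2.035370 = 0.338742
λ₂=(a−b·0.082)/D = (0.297812−3.756614·0.082)/2.035370 = -0.005026
w* = 0.338742·x + -0.005026·y:
  w_0 = 0.338742·1.4508 + -0.005026·16.7970 = 0.4070  (Raytheon)
  w_1 = 0.338742·-0.0805 + -0.005026·7.6527 = -0.0657  (JPMorgan)
  w_2 = 0.338742·1.1165 + -0.005026·13.7611 = 0.3090  (Starbucks)
  w_3 = 0.338742·1.2698 + -0.005026·16.0097 = 0.3497  (Disney)
Σw_i=1.0000  μᵀw=0.0820
σ²=wᵀΣw=λ₁·μ_p+λ₂ = 0.338742·0.082 + -0.005026 = 0.022751 ≈ 0.0228


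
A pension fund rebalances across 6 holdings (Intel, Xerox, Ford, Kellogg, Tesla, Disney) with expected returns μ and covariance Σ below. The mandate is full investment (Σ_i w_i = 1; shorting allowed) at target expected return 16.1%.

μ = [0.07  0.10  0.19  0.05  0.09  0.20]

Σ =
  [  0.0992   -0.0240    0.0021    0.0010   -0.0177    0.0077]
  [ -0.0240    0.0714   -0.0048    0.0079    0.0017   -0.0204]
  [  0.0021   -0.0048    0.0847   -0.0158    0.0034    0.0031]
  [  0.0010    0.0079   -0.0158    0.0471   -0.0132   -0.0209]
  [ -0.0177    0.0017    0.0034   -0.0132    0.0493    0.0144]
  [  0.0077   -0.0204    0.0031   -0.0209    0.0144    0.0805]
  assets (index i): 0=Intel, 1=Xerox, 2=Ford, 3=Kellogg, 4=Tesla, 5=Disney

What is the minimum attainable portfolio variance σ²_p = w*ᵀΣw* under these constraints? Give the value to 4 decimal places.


0.0179

u=Σ⁻¹μ = [1.3129  2.5811  2.8318  3.6560  1.9689  3.5009]
v=Σ⁻¹𝟙 = [18.3100  22.1261  18.2690  40.8362  29.6731  20.8688]
a=μᵀu=1.948233  b=𝟙ᵀu=15.851567  c=𝟙ᵀv=150.083228  D=ac−b²=41.124888
λ₁=(c·0.161−b)/D = (150.083228·0.161−15.851567)/41.124888 = 0.202112
λ₂=(a−b·0.161)/D = (1.948233−15.851567·0.161)/41.124888 = -0.014684
w* = 0.202112·u + -0.014684·v:
  w_0 = 0.202112·1.3129 + -0.014684·18.3100 = -0.0035  (Intel)
  w_1 = 0.202112·2.5811 + -0.014684·22.1261 = 0.1968  (Xerox)
  w_2 = 0.202112·2.8318 + -0.014684·18.2690 = 0.3041  (Ford)
  w_3 = 0.202112·3.6560 + -0.014684·40.8362 = 0.1393  (Kellogg)
  w_4 = 0.202112·1.9689 + -0.014684·29.6731 = -0.0378  (Tesla)
  w_5 = 0.202112·3.5009 + -0.014684·20.8688 = 0.4011  (Disney)
Σw_i=1.0000  μᵀw=0.1610
σ²=wᵀΣw=λ₁·μ_p+λ₂ = 0.202112·0.161 + -0.014684 = 0.017856 ≈ 0.0179


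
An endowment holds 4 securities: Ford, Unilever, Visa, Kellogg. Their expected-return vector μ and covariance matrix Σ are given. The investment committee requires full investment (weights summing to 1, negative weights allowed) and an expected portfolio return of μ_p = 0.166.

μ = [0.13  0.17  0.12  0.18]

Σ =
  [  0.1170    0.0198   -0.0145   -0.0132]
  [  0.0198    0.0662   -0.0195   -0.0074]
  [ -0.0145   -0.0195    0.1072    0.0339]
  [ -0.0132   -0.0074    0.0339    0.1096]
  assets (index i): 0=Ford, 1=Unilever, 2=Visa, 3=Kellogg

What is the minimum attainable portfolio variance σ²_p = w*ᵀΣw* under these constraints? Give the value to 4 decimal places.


u=Σ⁻¹μ = [0.9658  2.8278  1.2724  1.5560]
v=Σ⁻¹𝟙 = [7.9411  16.8429  10.9942  7.8171]
a=μᵀu=1.039056  b=𝟙ᵀu=6.622030  c=𝟙ᵀv=43.595392  D=ac−b²=1.446755
λ₁=(c·0.166−b)/D = (43.595392·0.166−6.622030)/1.446755 = 0.424955
λ₂=(a−b·0.166)/D = (1.039056−6.622030·0.166)/1.446755 = -0.041611
w* = 0.424955·u + -0.041611·v:
  w_0 = 0.424955·0.9658 + -0.041611·7.9411 = 0.0800  (Ford)
  w_1 = 0.424955·2.8278 + -0.041611·16.8429 = 0.5008  (Unilever)
  w_2 = 0.424955·1.2724 + -0.041611·10.9942 = 0.0832  (Visa)
  w_3 = 0.424955·1.5560 + -0.041611·7.8171 = 0.3360  (Kellogg)
Σw_i=1.0000  μᵀw=0.1660
σ²=wᵀΣw=λ₁·μ_p+λ₂ = 0.424955·0.166 + -0.041611 = 0.028931 ≈ 0.0289

0.0289


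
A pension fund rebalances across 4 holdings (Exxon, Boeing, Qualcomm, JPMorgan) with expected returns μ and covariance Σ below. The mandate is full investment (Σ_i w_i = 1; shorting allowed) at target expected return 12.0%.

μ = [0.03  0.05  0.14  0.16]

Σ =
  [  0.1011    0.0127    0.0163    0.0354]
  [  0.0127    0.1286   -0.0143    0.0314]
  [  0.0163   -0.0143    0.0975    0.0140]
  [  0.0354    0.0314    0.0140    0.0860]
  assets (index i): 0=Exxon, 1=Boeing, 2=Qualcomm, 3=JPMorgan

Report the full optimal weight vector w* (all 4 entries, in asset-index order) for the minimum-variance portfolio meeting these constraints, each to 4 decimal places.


0.0824  0.1957  0.3878  0.3341

x=Σ⁻¹μ = [-0.5710  0.1406  1.2886  1.8344]
y=Σ⁻¹𝟙 = [5.6491  7.0216  9.5986  5.1763]
a=μᵀx=0.463804  b=𝟙ᵀx=2.692562  c=𝟙ᵀy=27.445617  D=ac−b²=5.479497
λ₁=(c·0.120−b)/D = (27.445617·0.120−2.692562)/5.479497 = 0.109666
λ₂=(a−b·0.120)/D = (0.463804−2.692562·0.120)/5.479497 = 0.025677
w* = 0.109666·x + 0.025677·y:
  w_0 = 0.109666·-0.5710 + 0.025677·5.6491 = 0.0824  (Exxon)
  w_1 = 0.109666·0.1406 + 0.025677·7.0216 = 0.1957  (Boeing)
  w_2 = 0.109666·1.2886 + 0.025677·9.5986 = 0.3878  (Qualcomm)
  w_3 = 0.109666·1.8344 + 0.025677·5.1763 = 0.3341  (JPMorgan)
Σw_i=1.0000  μᵀw=0.1200
σ²=wᵀΣw=λ₁·μ_p+λ₂ = 0.109666·0.120 + 0.025677 = 0.038837 ≈ 0.0388


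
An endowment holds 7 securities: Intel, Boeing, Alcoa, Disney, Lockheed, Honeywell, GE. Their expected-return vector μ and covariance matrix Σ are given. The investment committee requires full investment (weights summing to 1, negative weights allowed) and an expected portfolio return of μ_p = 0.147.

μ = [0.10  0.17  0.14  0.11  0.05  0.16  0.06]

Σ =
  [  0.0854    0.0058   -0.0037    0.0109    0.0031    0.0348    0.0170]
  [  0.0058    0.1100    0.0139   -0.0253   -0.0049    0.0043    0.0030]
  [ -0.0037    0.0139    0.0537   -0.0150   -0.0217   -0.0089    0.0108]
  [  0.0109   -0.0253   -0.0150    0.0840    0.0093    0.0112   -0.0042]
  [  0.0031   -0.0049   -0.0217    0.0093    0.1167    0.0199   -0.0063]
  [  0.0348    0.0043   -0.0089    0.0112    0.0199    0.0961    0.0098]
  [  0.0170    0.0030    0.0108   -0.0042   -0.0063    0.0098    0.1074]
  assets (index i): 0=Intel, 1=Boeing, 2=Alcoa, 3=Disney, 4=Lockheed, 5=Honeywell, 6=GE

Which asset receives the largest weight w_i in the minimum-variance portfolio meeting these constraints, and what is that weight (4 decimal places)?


p=Σ⁻¹μ = [0.3298  1.5620  3.2909  2.0693  0.7038  1.3804  0.1281]
q=Σ⁻¹𝟙 = [6.2679  9.5638  25.5783  16.8910  11.6990  5.0366  6.3668]
a=μᵀp=1.250623  b=𝟙ᵀp=9.464423  c=𝟙ᵀq=81.403470  D=ac−b²=12.229730
λ₁=(c·0.147−b)/D = (81.403470·0.147−9.464423)/12.229730 = 0.204574
λ₂=(a−b·0.147)/D = (1.250623−9.464423·0.147)/12.229730 = -0.011500
w* = 0.204574·p + -0.011500·q:
  w_0 = 0.204574·0.3298 + -0.011500·6.2679 = -0.0046  (Intel)
  w_1 = 0.204574·1.5620 + -0.011500·9.5638 = 0.2096  (Boeing)
  w_2 = 0.204574·3.2909 + -0.011500·25.5783 = 0.3791  (Alcoa)
  w_3 = 0.204574·2.0693 + -0.011500·16.8910 = 0.2291  (Disney)
  w_4 = 0.204574·0.7038 + -0.011500·11.6990 = 0.0094  (Lockheed)
  w_5 = 0.204574·1.3804 + -0.011500·5.0366 = 0.2245  (Honeywell)
  w_6 = 0.204574·0.1281 + -0.011500·6.3668 = -0.0470  (GE)
Σw_i=1.0000  μᵀw=0.1470
σ²=wᵀΣw=λ₁·μ_p+λ₂ = 0.204574·0.147 + -0.011500 = 0.018572 ≈ 0.0186

Alcoa (0.3791)


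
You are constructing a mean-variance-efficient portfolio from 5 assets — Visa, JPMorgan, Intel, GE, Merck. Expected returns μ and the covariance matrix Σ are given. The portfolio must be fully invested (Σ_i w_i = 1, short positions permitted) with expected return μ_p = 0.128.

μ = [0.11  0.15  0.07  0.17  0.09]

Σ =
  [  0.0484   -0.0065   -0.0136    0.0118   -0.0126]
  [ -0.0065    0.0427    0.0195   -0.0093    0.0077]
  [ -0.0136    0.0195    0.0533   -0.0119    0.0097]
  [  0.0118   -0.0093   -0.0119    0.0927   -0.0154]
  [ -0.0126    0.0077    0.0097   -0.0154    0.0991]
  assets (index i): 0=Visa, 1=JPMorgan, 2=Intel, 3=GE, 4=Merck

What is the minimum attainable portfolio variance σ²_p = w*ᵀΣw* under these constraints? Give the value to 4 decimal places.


0.0116

x=Σ⁻¹μ = [2.8254  3.7782  0.9149  2.1737  1.2221]
y=Σ⁻¹𝟙 = [28.7275  19.5152  19.7474  13.6870  12.4211]
a=μᵀx=1.421092  b=𝟙ᵀx=10.914326  c=𝟙ᵀy=94.098319  D=ac−b²=14.599889
λ₁=(c·0.128−b)/D = (94.098319·0.128−10.914326)/14.599889 = 0.077416
λ₂=(a−b·0.128)/D = (1.421092−10.914326·0.128)/14.599889 = 0.001648
w* = 0.077416·x + 0.001648·y:
  w_0 = 0.077416·2.8254 + 0.001648·28.7275 = 0.2661  (Visa)
  w_1 = 0.077416·3.7782 + 0.001648·19.5152 = 0.3247  (JPMorgan)
  w_2 = 0.077416·0.9149 + 0.001648·19.7474 = 0.1034  (Intel)
  w_3 = 0.077416·2.1737 + 0.001648·13.6870 = 0.1908  (GE)
  w_4 = 0.077416·1.2221 + 0.001648·12.4211 = 0.1151  (Merck)
Σw_i=1.0000  μᵀw=0.1280
σ²=wᵀΣw=λ₁·μ_p+λ₂ = 0.077416·0.128 + 0.001648 = 0.011557 ≈ 0.0116


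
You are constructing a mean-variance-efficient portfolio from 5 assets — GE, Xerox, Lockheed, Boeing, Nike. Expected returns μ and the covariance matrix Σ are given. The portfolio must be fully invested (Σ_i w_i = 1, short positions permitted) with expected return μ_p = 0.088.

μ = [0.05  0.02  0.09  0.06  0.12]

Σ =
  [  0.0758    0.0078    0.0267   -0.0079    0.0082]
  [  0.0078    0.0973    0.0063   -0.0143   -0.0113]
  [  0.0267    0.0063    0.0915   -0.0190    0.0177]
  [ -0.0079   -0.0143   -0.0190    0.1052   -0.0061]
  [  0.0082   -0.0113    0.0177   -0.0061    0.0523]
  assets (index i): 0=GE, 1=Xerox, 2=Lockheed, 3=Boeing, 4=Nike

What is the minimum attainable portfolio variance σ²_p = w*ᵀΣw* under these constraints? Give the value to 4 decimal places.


0.0191

u=Σ⁻¹μ = [0.2316  0.5430  0.6280  0.9065  2.2687]
v=Σ⁻¹𝟙 = [8.8193  13.6000  6.5029  14.3595  20.1502]
a=μᵀu=0.405593  b=𝟙ᵀu=4.577819  c=𝟙ᵀv=63.431902  D=ac−b²=4.771078
λ₁=(c·0.088−b)/D = (63.431902·0.088−4.577819)/4.771078 = 0.210474
λ₂=(a−b·0.088)/D = (0.405593−4.577819·0.088)/4.771078 = 0.000575
w* = 0.210474·u + 0.000575·v:
  w_0 = 0.210474·0.2316 + 0.000575·8.8193 = 0.0538  (GE)
  w_1 = 0.210474·0.5430 + 0.000575·13.6000 = 0.1221  (Xerox)
  w_2 = 0.210474·0.6280 + 0.000575·6.5029 = 0.1359  (Lockheed)
  w_3 = 0.210474·0.9065 + 0.000575·14.3595 = 0.1991  (Boeing)
  w_4 = 0.210474·2.2687 + 0.000575·20.1502 = 0.4891  (Nike)
Σw_i=1.0000  μᵀw=0.0880
σ²=wᵀΣw=λ₁·μ_p+λ₂ = 0.210474·0.088 + 0.000575 = 0.019097 ≈ 0.0191


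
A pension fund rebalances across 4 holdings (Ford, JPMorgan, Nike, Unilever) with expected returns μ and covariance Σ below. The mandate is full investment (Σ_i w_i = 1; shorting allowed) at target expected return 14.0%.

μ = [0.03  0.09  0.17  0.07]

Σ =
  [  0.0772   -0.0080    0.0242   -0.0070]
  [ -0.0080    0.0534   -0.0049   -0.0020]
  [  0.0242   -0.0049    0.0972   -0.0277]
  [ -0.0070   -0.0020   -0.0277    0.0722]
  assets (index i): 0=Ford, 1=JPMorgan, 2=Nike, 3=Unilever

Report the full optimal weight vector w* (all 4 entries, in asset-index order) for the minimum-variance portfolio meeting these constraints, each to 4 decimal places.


p=Σ⁻¹μ = [0.0184  1.9812  2.3990  1.9466]
q=Σ⁻¹𝟙 = [12.7492  22.7432  14.3031  21.2040]
a=μᵀp=0.722950  b=𝟙ᵀp=6.345168  c=𝟙ᵀq=70.999465  D=ac−b²=11.067931
λ₁=(c·0.140−b)/D = (70.999465·0.140−6.345168)/11.067931 = 0.324790
λ₂=(a−b·0.140)/D = (0.722950−6.345168·0.140)/11.067931 = -0.014942
w* = 0.324790·p + -0.014942·q:
  w_0 = 0.324790·0.0184 + -0.014942·12.7492 = -0.1845  (Ford)
  w_1 = 0.324790·1.9812 + -0.014942·22.7432 = 0.3036  (JPMorgan)
  w_2 = 0.324790·2.3990 + -0.014942·14.3031 = 0.5655  (Nike)
  w_3 = 0.324790·1.9466 + -0.014942·21.2040 = 0.3154  (Unilever)
Σw_i=1.0000  μᵀw=0.1400
σ²=wᵀΣw=λ₁·μ_p+λ₂ = 0.324790·0.140 + -0.014942 = 0.030529 ≈ 0.0305

-0.1845  0.3036  0.5655  0.3154


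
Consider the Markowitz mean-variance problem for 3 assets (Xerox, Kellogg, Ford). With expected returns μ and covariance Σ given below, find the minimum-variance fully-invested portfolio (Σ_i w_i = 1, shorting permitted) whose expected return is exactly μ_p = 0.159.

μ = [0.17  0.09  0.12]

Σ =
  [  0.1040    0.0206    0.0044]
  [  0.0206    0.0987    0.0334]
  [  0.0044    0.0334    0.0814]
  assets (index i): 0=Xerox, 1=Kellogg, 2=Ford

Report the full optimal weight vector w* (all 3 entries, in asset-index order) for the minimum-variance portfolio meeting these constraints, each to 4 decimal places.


g=Σ⁻¹μ = [1.5511  0.1366  1.3343]
h=Σ⁻¹𝟙 = [8.1878  5.1273  9.7386]
a=μᵀg=0.436099  b=𝟙ᵀg=3.022009  c=𝟙ᵀh=23.053658  D=ac−b²=0.921137
λ₁=(c·0.159−b)/D = (23.053658·0.159−3.022009)/0.921137 = 0.698618
λ₂=(a−b·0.159)/D = (0.436099−3.022009·0.159)/0.921137 = -0.048202
w* = 0.698618·g + -0.048202·h:
  w_0 = 0.698618·1.5511 + -0.048202·8.1878 = 0.6890  (Xerox)
  w_1 = 0.698618·0.1366 + -0.048202·5.1273 = -0.1517  (Kellogg)
  w_2 = 0.698618·1.3343 + -0.048202·9.7386 = 0.4628  (Ford)
Σw_i=1.0000  μᵀw=0.1590
σ²=wᵀΣw=λ₁·μ_p+λ₂ = 0.698618·0.159 + -0.048202 = 0.062878 ≈ 0.0629

0.6890  -0.1517  0.4628


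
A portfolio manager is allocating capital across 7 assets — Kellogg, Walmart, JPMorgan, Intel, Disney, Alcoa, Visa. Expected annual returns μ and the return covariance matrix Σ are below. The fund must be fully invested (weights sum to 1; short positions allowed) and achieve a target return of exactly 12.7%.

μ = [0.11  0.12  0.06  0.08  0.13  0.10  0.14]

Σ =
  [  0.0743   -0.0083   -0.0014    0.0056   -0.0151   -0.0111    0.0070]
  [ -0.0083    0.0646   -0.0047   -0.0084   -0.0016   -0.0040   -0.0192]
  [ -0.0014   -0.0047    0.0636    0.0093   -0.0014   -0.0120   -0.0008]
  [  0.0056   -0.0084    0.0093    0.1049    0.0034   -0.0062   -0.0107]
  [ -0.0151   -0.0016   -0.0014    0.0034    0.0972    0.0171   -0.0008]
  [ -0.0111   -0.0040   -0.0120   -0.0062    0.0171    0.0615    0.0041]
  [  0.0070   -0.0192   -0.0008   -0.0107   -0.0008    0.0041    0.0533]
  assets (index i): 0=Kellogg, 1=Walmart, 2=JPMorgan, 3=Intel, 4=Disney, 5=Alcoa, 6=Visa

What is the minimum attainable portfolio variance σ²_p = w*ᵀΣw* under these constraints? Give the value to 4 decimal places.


g=Σ⁻¹μ = [2.0458  3.6978  1.5356  1.2800  1.3682  2.0284  3.8345]
h=Σ⁻¹𝟙 = [19.0364  31.4309  21.3866  13.1031  9.8824  22.5566  28.9485]
a=μᵀg=1.780847  b=𝟙ᵀg=15.790316  c=𝟙ᵀh=146.344502  D=ac−b²=11.283122
λ₁=(c·0.127−b)/D = (146.344502·0.127−15.790316)/11.283122 = 0.247754
λ₂=(a−b·0.127)/D = (1.780847−15.790316·0.127)/11.283122 = -0.019899
w* = 0.247754·g + -0.019899·h:
  w_0 = 0.247754·2.0458 + -0.019899·19.0364 = 0.1281  (Kellogg)
  w_1 = 0.247754·3.6978 + -0.019899·31.4309 = 0.2907  (Walmart)
  w_2 = 0.247754·1.5356 + -0.019899·21.3866 = -0.0451  (JPMorgan)
  w_3 = 0.247754·1.2800 + -0.019899·13.1031 = 0.0564  (Intel)
  w_4 = 0.247754·1.3682 + -0.019899·9.8824 = 0.1423  (Disney)
  w_5 = 0.247754·2.0284 + -0.019899·22.5566 = 0.0537  (Alcoa)
  w_6 = 0.247754·3.8345 + -0.019899·28.9485 = 0.3740  (Visa)
Σw_i=1.0000  μᵀw=0.1270
σ²=wᵀΣw=λ₁·μ_p+λ₂ = 0.247754·0.127 + -0.019899 = 0.011566 ≈ 0.0116

0.0116


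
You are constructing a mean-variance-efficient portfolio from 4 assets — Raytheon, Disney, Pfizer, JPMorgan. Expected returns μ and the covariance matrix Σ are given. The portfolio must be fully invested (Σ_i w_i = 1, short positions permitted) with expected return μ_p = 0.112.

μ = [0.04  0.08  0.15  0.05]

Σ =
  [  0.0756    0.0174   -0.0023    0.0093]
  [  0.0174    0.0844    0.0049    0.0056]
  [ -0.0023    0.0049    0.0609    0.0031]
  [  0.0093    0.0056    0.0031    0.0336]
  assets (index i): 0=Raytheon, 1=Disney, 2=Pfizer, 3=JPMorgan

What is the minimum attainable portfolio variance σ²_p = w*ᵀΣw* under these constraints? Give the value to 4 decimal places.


u=Σ⁻¹μ = [0.3141  0.6747  2.3661  1.0704]
v=Σ⁻¹𝟙 = [8.9182  7.5081  14.8974  24.6677]
a=μᵀu=0.474983  b=𝟙ᵀu=4.425373  c=𝟙ᵀv=55.991381  D=ac−b²=7.011047
λ₁=(c·0.112−b)/D = (55.991381·0.112−4.425373)/7.011047 = 0.263251
λ₂=(a−b·0.112)/D = (0.474983−4.425373·0.112)/7.011047 = -0.002947
w* = 0.263251·u + -0.002947·v:
  w_0 = 0.263251·0.3141 + -0.002947·8.9182 = 0.0564  (Raytheon)
  w_1 = 0.263251·0.6747 + -0.002947·7.5081 = 0.1555  (Disney)
  w_2 = 0.263251·2.3661 + -0.002947·14.8974 = 0.5790  (Pfizer)
  w_3 = 0.263251·1.0704 + -0.002947·24.6677 = 0.2091  (JPMorgan)
Σw_i=1.0000  μᵀw=0.1120
σ²=wᵀΣw=λ₁·μ_p+λ₂ = 0.263251·0.112 + -0.002947 = 0.026538 ≈ 0.0265

0.0265


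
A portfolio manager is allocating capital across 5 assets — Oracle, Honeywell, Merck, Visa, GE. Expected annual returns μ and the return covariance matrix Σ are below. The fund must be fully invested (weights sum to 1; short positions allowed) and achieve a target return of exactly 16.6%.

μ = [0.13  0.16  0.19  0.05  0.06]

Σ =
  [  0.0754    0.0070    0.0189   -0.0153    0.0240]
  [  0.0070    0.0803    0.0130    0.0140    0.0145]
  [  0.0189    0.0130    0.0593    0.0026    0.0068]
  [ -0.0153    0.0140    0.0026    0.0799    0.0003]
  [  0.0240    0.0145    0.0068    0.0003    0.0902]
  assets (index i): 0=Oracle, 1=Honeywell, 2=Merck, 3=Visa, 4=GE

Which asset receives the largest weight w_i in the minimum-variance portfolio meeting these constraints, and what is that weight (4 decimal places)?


Merck (0.5033)

p=Σ⁻¹μ = [1.0720  1.4081  2.5362  0.5020  -0.0393]
q=Σ⁻¹𝟙 = [10.5814  6.3535  10.7927  13.0534  6.3926]
a=μᵀp=0.869272  b=𝟙ᵀp=5.478981  c=𝟙ᵀq=47.173626  D=ac−b²=10.987478
λ₁=(c·0.166−b)/D = (47.173626·0.166−5.478981)/10.987478 = 0.214047
λ₂=(a−b·0.166)/D = (0.869272−5.478981·0.166)/10.987478 = -0.003662
w* = 0.214047·p + -0.003662·q:
  w_0 = 0.214047·1.0720 + -0.003662·10.5814 = 0.1907  (Oracle)
  w_1 = 0.214047·1.4081 + -0.003662·6.3535 = 0.2781  (Honeywell)
  w_2 = 0.214047·2.5362 + -0.003662·10.7927 = 0.5033  (Merck)
  w_3 = 0.214047·0.5020 + -0.003662·13.0534 = 0.0596  (Visa)
  w_4 = 0.214047·-0.0393 + -0.003662·6.3926 = -0.0318  (GE)
Σw_i=1.0000  μᵀw=0.1660
σ²=wᵀΣw=λ₁·μ_p+λ₂ = 0.214047·0.166 + -0.003662 = 0.031870 ≈ 0.0319


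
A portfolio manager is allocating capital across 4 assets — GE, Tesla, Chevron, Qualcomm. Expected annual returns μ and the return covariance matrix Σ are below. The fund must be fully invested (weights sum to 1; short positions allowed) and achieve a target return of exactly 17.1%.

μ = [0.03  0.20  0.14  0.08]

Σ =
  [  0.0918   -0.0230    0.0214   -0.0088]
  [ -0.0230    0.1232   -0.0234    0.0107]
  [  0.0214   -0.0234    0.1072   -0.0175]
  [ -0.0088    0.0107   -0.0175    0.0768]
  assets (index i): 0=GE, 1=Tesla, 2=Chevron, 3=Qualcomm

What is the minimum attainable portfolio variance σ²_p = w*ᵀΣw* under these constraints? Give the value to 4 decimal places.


u=Σ⁻¹μ = [0.5091  1.9588  1.8352  1.2453]
v=Σ⁻¹𝟙 = [12.4636  11.3437  11.8583  15.5706]
a=μᵀu=0.763593  b=𝟙ᵀu=5.548449  c=𝟙ᵀv=51.236150  D=ac−b²=8.338254
λ₁=(c·0.171−b)/D = (51.236150·0.171−5.548449)/8.338254 = 0.385324
λ₂=(a−b·0.171)/D = (0.763593−5.548449·0.171)/8.338254 = -0.022210
w* = 0.385324·u + -0.022210·v:
  w_0 = 0.385324·0.5091 + -0.022210·12.4636 = -0.0806  (GE)
  w_1 = 0.385324·1.9588 + -0.022210·11.3437 = 0.5028  (Tesla)
  w_2 = 0.385324·1.8352 + -0.022210·11.8583 = 0.4438  (Chevron)
  w_3 = 0.385324·1.2453 + -0.022210·15.5706 = 0.1340  (Qualcomm)
Σw_i=1.0000  μᵀw=0.1710
σ²=wᵀΣw=λ₁·μ_p+λ₂ = 0.385324·0.171 + -0.022210 = 0.043681 ≈ 0.0437

0.0437
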